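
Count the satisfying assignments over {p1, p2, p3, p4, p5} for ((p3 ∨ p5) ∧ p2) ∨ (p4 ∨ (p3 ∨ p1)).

Initial set: {(((p3 ∨ p5) ∧ p2) ∨ (p4 ∨ (p3 ∨ p1)))}.
(((p3 ∨ p5) ∧ p2) ∨ (p4 ∨ (p3 ∨ p1))): β-rule — branch into ((p3 ∨ p5) ∧ p2)  //  (p4 ∨ (p3 ∨ p1)).
  branch 1 (add ((p3 ∨ p5) ∧ p2)):
    ((p3 ∨ p5) ∧ p2): α-rule — add (p3 ∨ p5), p2.
    (p3 ∨ p5): β-rule — branch into p3  //  p5.
      branch 1.1 (add p3):
        ○ open, literals {p2=1, p3=1}.
      branch 1.2 (add p5):
        ○ open, literals {p2=1, p5=1}.
  branch 2 (add (p4 ∨ (p3 ∨ p1))):
    (p4 ∨ (p3 ∨ p1)): β-rule — branch into p4  //  (p3 ∨ p1).
      branch 2.1 (add p4):
        ○ open, literals {p4=1}.
      branch 2.2 (add (p3 ∨ p1)):
        (p3 ∨ p1): β-rule — branch into p3  //  p1.
          branch 2.2.1 (add p3):
            ○ open, literals {p3=1}.
          branch 2.2.2 (add p1):
            ○ open, literals {p1=1}.
0 branches closed, 5 open.
Each open branch fixes some atoms; the unmentioned ones are free. Counting distinct full assignments: branch {p2=1, p3=1} (p1, p4, p5) contributes 8 new; branch {p2=1, p5=1} (p1, p3, p4) contributes 4 new; branch {p4=1} (p1, p2, p3, p5) contributes 10 new; branch {p3=1} (p1, p2, p4, p5) contributes 4 new; branch {p1=1} (p2, p3, p4, p5) contributes 3 new. Total: 29.

29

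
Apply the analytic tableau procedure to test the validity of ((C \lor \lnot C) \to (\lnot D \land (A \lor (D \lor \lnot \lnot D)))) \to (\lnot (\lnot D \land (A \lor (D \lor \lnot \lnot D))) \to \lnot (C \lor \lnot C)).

Valid

Assume the negation and expand:
Initial set: {\lnot (((C \lor \lnot C) \to (\lnot D \land (A \lor (D \lor \lnot \lnot D)))) \to (\lnot (\lnot D \land (A \lor (D \lor \lnot \lnot D))) \to \lnot (C \lor \lnot C)))}.
\lnot (((C \lor \lnot C) \to (\lnot D \land (A \lor (D \lor \lnot \lnot D)))) \to (\lnot (\lnot D \land (A \lor (D \lor \lnot \lnot D))) \to \lnot (C \lor \lnot C))): α-rule — add ((C \lor \lnot C) \to (\lnot D \land (A \lor (D \lor \lnot \lnot D)))), \lnot (\lnot (\lnot D \land (A \lor (D \lor \lnot \lnot D))) \to \lnot (C \lor \lnot C)).
\lnot (\lnot (\lnot D \land (A \lor (D \lor \lnot \lnot D))) \to \lnot (C \lor \lnot C)): α-rule — add \lnot (\lnot D \land (A \lor (D \lor \lnot \lnot D))), \lnot \lnot (C \lor \lnot C).
((C \lor \lnot C) \to (\lnot D \land (A \lor (D \lor \lnot \lnot D)))): β-rule — branch into \lnot (C \lor \lnot C)  //  (\lnot D \land (A \lor (D \lor \lnot \lnot D))).
  branch 1 (add \lnot (C \lor \lnot C)):
    \lnot (C \lor \lnot C): α-rule — add \lnot C, \lnot \lnot C.
    × closes — contains both C and \lnot C.
  branch 2 (add (\lnot D \land (A \lor (D \lor \lnot \lnot D)))):
    (\lnot D \land (A \lor (D \lor \lnot \lnot D))): α-rule — add \lnot D, (A \lor (D \lor \lnot \lnot D)).
    \lnot (\lnot D \land (A \lor (D \lor \lnot \lnot D))): β-rule — branch into \lnot \lnot D  //  \lnot (A \lor (D \lor \lnot \lnot D)).
      branch 2.1 (add \lnot \lnot D):
        × closes — contains both D and \lnot D.
      branch 2.2 (add \lnot (A \lor (D \lor \lnot \lnot D))):
        \lnot (A \lor (D \lor \lnot \lnot D)): α-rule — add \lnot A, \lnot (D \lor \lnot \lnot D).
        \lnot (D \lor \lnot \lnot D): α-rule — add \lnot D, \lnot \lnot \lnot D.
        \lnot \lnot \lnot D: drop double negation, giving \lnot D.
        \lnot \lnot (C \lor \lnot C): β-rule — branch into C  //  \lnot C.
          branch 2.2.1 (add C):
            (A \lor (D \lor \lnot \lnot D)): β-rule — branch into A  //  (D \lor \lnot \lnot D).
              branch 2.2.1.1 (add A):
                × closes — contains both A and \lnot A.
              branch 2.2.1.2 (add (D \lor \lnot \lnot D)):
                (D \lor \lnot \lnot D): β-rule — branch into D  //  \lnot \lnot D.
                  branch 2.2.1.2.1 (add D):
                    × closes — contains both D and \lnot D.
                  branch 2.2.1.2.2 (add \lnot \lnot D):
                    \lnot \lnot D: drop double negation, giving D.
                    × closes — contains both D and \lnot D.
          branch 2.2.2 (add \lnot C):
            (A \lor (D \lor \lnot \lnot D)): β-rule — branch into A  //  (D \lor \lnot \lnot D).
              branch 2.2.2.1 (add A):
                × closes — contains both A and \lnot A.
              branch 2.2.2.2 (add (D \lor \lnot \lnot D)):
                (D \lor \lnot \lnot D): β-rule — branch into D  //  \lnot \lnot D.
                  branch 2.2.2.2.1 (add D):
                    × closes — contains both D and \lnot D.
                  branch 2.2.2.2.2 (add \lnot \lnot D):
                    \lnot \lnot D: drop double negation, giving D.
                    × closes — contains both D and \lnot D.
All 8 branches close.
Every branch closed, so the negation is unsatisfiable and the formula is valid.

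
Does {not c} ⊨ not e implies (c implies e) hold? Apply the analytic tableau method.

Initial set: {not c; not (not e implies (c implies e))}.
not (not e implies (c implies e)): α-rule — add not e, not (c implies e).
not (c implies e): α-rule — add c, not e.
× closes — contains both c and not c.
All 1 branch closes.
Every branch closed, so the premises entail the conclusion.

Yes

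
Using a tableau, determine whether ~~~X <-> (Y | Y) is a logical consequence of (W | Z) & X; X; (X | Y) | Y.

Initial set: {((W | Z) & X); X; ((X | Y) | Y); ~(~~~X <-> (Y | Y))}.
((W | Z) & X): α-rule — add (W | Z), X.
((X | Y) | Y): β-rule — branch into (X | Y)  //  Y.
  branch 1 (add (X | Y)):
    ~(~~~X <-> (Y | Y)): β-rule — branch into ~~~X, ~(Y | Y)  //  ~~~~X, (Y | Y).
      branch 1.1 (add ~~~X, ~(Y | Y)):
        ~~~X: drop double negation, giving ~X.
        × closes — contains both X and ~X.
      branch 1.2 (add ~~~~X, (Y | Y)):
        ~~~~X: drop double negation, giving ~~X.
        (W | Z): β-rule — branch into W  //  Z.
          branch 1.2.1 (add W):
            (X | Y): β-rule — branch into X  //  Y.
              branch 1.2.1.1 (add X):
                (Y | Y): β-rule — branch into Y  //  Y.
                  branch 1.2.1.1.1 (add Y):
                    ○ open, literals {W=1, X=1, Y=1}.
                  branch 1.2.1.1.2 (add Y):
                    ○ open, literals {W=1, X=1, Y=1}.
              branch 1.2.1.2 (add Y):
                (Y | Y): β-rule — branch into Y  //  Y.
                  branch 1.2.1.2.1 (add Y):
                    ○ open, literals {W=1, X=1, Y=1}.
                  branch 1.2.1.2.2 (add Y):
                    ○ open, literals {W=1, X=1, Y=1}.
          branch 1.2.2 (add Z):
            (X | Y): β-rule — branch into X  //  Y.
              branch 1.2.2.1 (add X):
                (Y | Y): β-rule — branch into Y  //  Y.
                  branch 1.2.2.1.1 (add Y):
                    ○ open, literals {X=1, Y=1, Z=1}.
                  branch 1.2.2.1.2 (add Y):
                    ○ open, literals {X=1, Y=1, Z=1}.
              branch 1.2.2.2 (add Y):
                (Y | Y): β-rule — branch into Y  //  Y.
                  branch 1.2.2.2.1 (add Y):
                    ○ open, literals {X=1, Y=1, Z=1}.
                  branch 1.2.2.2.2 (add Y):
                    ○ open, literals {X=1, Y=1, Z=1}.
  branch 2 (add Y):
    ~(~~~X <-> (Y | Y)): β-rule — branch into ~~~X, ~(Y | Y)  //  ~~~~X, (Y | Y).
      branch 2.1 (add ~~~X, ~(Y | Y)):
        ~~~X: drop double negation, giving ~X.
        × closes — contains both X and ~X.
      branch 2.2 (add ~~~~X, (Y | Y)):
        ~~~~X: drop double negation, giving ~~X.
        (W | Z): β-rule — branch into W  //  Z.
          branch 2.2.1 (add W):
            (Y | Y): β-rule — branch into Y  //  Y.
              branch 2.2.1.1 (add Y):
                ○ open, literals {W=1, X=1, Y=1}.
              branch 2.2.1.2 (add Y):
                ○ open, literals {W=1, X=1, Y=1}.
          branch 2.2.2 (add Z):
            (Y | Y): β-rule — branch into Y  //  Y.
              branch 2.2.2.1 (add Y):
                ○ open, literals {X=1, Y=1, Z=1}.
              branch 2.2.2.2 (add Y):
                ○ open, literals {X=1, Y=1, Z=1}.
2 branches closed, 12 open.
An open branch gives a countermodel: W=1, X=1, Y=1 (unmentioned atoms arbitrary); the premises hold there but the conclusion fails.

No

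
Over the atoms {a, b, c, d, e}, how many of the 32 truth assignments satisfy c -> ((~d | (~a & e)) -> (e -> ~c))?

26

Initial set: {(c -> ((~d | (~a & e)) -> (e -> ~c)))}.
(c -> ((~d | (~a & e)) -> (e -> ~c))): β-rule — branch into ~c  //  ((~d | (~a & e)) -> (e -> ~c)).
  branch 1 (add ~c):
    ○ open, literals {c=0}.
  branch 2 (add ((~d | (~a & e)) -> (e -> ~c))):
    ((~d | (~a & e)) -> (e -> ~c)): β-rule — branch into ~(~d | (~a & e))  //  (e -> ~c).
      branch 2.1 (add ~(~d | (~a & e))):
        ~(~d | (~a & e)): α-rule — add ~~d, ~(~a & e).
        ~(~a & e): β-rule — branch into ~~a  //  ~e.
          branch 2.1.1 (add ~~a):
            ○ open, literals {a=1, d=1}.
          branch 2.1.2 (add ~e):
            ○ open, literals {d=1, e=0}.
      branch 2.2 (add (e -> ~c)):
        (e -> ~c): β-rule — branch into ~e  //  ~c.
          branch 2.2.1 (add ~e):
            ○ open, literals {e=0}.
          branch 2.2.2 (add ~c):
            ○ open, literals {c=0}.
0 branches closed, 5 open.
Each open branch fixes some atoms; the unmentioned ones are free. Counting distinct full assignments: branch {c=0} (a, b, d, e) contributes 16 new; branch {a=1, d=1} (b, c, e) contributes 4 new; branch {d=1, e=0} (a, b, c) contributes 2 new; branch {e=0} (a, b, c, d) contributes 4 new; branch {c=0} (a, b, d, e) contributes 0 new. Total: 26.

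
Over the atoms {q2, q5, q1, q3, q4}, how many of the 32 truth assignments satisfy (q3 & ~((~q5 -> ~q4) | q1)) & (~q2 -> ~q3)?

1

Initial set: {((q3 & ~((~q5 -> ~q4) | q1)) & (~q2 -> ~q3))}.
((q3 & ~((~q5 -> ~q4) | q1)) & (~q2 -> ~q3)): α-rule — add (q3 & ~((~q5 -> ~q4) | q1)), (~q2 -> ~q3).
(q3 & ~((~q5 -> ~q4) | q1)): α-rule — add q3, ~((~q5 -> ~q4) | q1).
~((~q5 -> ~q4) | q1): α-rule — add ~(~q5 -> ~q4), ~q1.
~(~q5 -> ~q4): α-rule — add ~q5, ~~q4.
(~q2 -> ~q3): β-rule — branch into ~~q2  //  ~q3.
  branch 1 (add ~~q2):
    ○ open, literals {q1=false, q2=true, q3=true, q4=true, q5=false}.
  branch 2 (add ~q3):
    × closes — contains both q3 and ~q3.
1 branch closed, 1 open.
Each open branch fixes some atoms; the unmentioned ones are free. Counting distinct full assignments: branch {q1=false, q2=true, q3=true, q4=true, q5=false} (none free) contributes 1 new. Total: 1.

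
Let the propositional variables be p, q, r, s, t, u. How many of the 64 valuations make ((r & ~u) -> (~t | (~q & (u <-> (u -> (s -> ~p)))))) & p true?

28

Initial set: {(((r & ~u) -> (~t | (~q & (u <-> (u -> (s -> ~p)))))) & p)}.
(((r & ~u) -> (~t | (~q & (u <-> (u -> (s -> ~p)))))) & p): α-rule — add ((r & ~u) -> (~t | (~q & (u <-> (u -> (s -> ~p)))))), p.
((r & ~u) -> (~t | (~q & (u <-> (u -> (s -> ~p)))))): β-rule — branch into ~(r & ~u)  //  (~t | (~q & (u <-> (u -> (s -> ~p))))).
  branch 1 (add ~(r & ~u)):
    ~(r & ~u): β-rule — branch into ~r  //  ~~u.
      branch 1.1 (add ~r):
        ○ open, literals {p=true, r=false}.
      branch 1.2 (add ~~u):
        ○ open, literals {p=true, u=true}.
  branch 2 (add (~t | (~q & (u <-> (u -> (s -> ~p)))))):
    (~t | (~q & (u <-> (u -> (s -> ~p))))): β-rule — branch into ~t  //  (~q & (u <-> (u -> (s -> ~p)))).
      branch 2.1 (add ~t):
        ○ open, literals {p=true, t=false}.
      branch 2.2 (add (~q & (u <-> (u -> (s -> ~p))))):
        (~q & (u <-> (u -> (s -> ~p)))): α-rule — add ~q, (u <-> (u -> (s -> ~p))).
        (u <-> (u -> (s -> ~p))): β-rule — branch into u, (u -> (s -> ~p))  //  ~u, ~(u -> (s -> ~p)).
          branch 2.2.1 (add u, (u -> (s -> ~p))):
            (u -> (s -> ~p)): β-rule — branch into ~u  //  (s -> ~p).
              branch 2.2.1.1 (add ~u):
                × closes — contains both u and ~u.
              branch 2.2.1.2 (add (s -> ~p)):
                (s -> ~p): β-rule — branch into ~s  //  ~p.
                  branch 2.2.1.2.1 (add ~s):
                    ○ open, literals {p=true, q=false, s=false, u=true}.
                  branch 2.2.1.2.2 (add ~p):
                    × closes — contains both p and ~p.
          branch 2.2.2 (add ~u, ~(u -> (s -> ~p))):
            ~(u -> (s -> ~p)): α-rule — add u, ~(s -> ~p).
            × closes — contains both u and ~u.
3 branches closed, 4 open.
Each open branch fixes some atoms; the unmentioned ones are free. Counting distinct full assignments: branch {p=true, r=false} (q, s, t, u) contributes 16 new; branch {p=true, u=true} (q, r, s, t) contributes 8 new; branch {p=true, t=false} (q, r, s, u) contributes 4 new; branch {p=true, q=false, s=false, u=true} (r, t) contributes 0 new. Total: 28.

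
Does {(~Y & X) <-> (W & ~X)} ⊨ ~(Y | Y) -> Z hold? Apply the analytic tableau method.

No

Initial set: {T ((~Y & X) <-> (W & ~X)); F (~(Y | Y) -> Z)}.
F (~(Y | Y) -> Z): α-rule — add T ~(Y | Y), F Z.
T ~(Y | Y): α-rule — add F Y, F Y.
T ((~Y & X) <-> (W & ~X)): β-rule — branch into T (~Y & X), T (W & ~X)  //  F (~Y & X), F (W & ~X).
  branch 1 (add T (~Y & X), T (W & ~X)):
    T (~Y & X): α-rule — add T ~Y, T X.
    T (W & ~X): α-rule — add T W, T ~X.
    × closes — contains both X and ~X.
  branch 2 (add F (~Y & X), F (W & ~X)):
    F (~Y & X): β-rule — branch into F ~Y  //  F X.
      branch 2.1 (add F ~Y):
        × closes — contains both Y and ~Y.
      branch 2.2 (add F X):
        F (W & ~X): β-rule — branch into F W  //  F ~X.
          branch 2.2.1 (add F W):
            ○ open, literals {W=false, X=false, Y=false, Z=false}.
          branch 2.2.2 (add F ~X):
            × closes — contains both X and ~X.
3 branches closed, 1 open.
An open branch gives a countermodel: W=false, X=false, Y=false, Z=false (unmentioned atoms arbitrary); the premises hold there but the conclusion fails.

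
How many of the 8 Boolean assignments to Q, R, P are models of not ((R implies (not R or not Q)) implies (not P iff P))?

6

Initial set: {not ((R implies (not R or not Q)) implies (not P iff P))}.
not ((R implies (not R or not Q)) implies (not P iff P)): α-rule — add (R implies (not R or not Q)), not (not P iff P).
(R implies (not R or not Q)): β-rule — branch into not R  //  (not R or not Q).
  branch 1 (add not R):
    not (not P iff P): β-rule — branch into not P, not P  //  not not P, P.
      branch 1.1 (add not P, not P):
        ○ open, literals {P=0, R=0}.
      branch 1.2 (add not not P, P):
        ○ open, literals {P=1, R=0}.
  branch 2 (add (not R or not Q)):
    not (not P iff P): β-rule — branch into not P, not P  //  not not P, P.
      branch 2.1 (add not P, not P):
        (not R or not Q): β-rule — branch into not R  //  not Q.
          branch 2.1.1 (add not R):
            ○ open, literals {P=0, R=0}.
          branch 2.1.2 (add not Q):
            ○ open, literals {P=0, Q=0}.
      branch 2.2 (add not not P, P):
        (not R or not Q): β-rule — branch into not R  //  not Q.
          branch 2.2.1 (add not R):
            ○ open, literals {P=1, R=0}.
          branch 2.2.2 (add not Q):
            ○ open, literals {P=1, Q=0}.
0 branches closed, 6 open.
Each open branch fixes some atoms; the unmentioned ones are free. Counting distinct full assignments: branch {P=0, R=0} (Q) contributes 2 new; branch {P=1, R=0} (Q) contributes 2 new; branch {P=0, R=0} (Q) contributes 0 new; branch {P=0, Q=0} (R) contributes 1 new; branch {P=1, R=0} (Q) contributes 0 new; branch {P=1, Q=0} (R) contributes 1 new. Total: 6.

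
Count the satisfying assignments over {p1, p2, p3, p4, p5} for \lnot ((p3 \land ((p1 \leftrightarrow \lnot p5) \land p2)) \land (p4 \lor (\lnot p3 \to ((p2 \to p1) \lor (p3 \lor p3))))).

Initial set: {\lnot ((p3 \land ((p1 \leftrightarrow \lnot p5) \land p2)) \land (p4 \lor (\lnot p3 \to ((p2 \to p1) \lor (p3 \lor p3)))))}.
\lnot ((p3 \land ((p1 \leftrightarrow \lnot p5) \land p2)) \land (p4 \lor (\lnot p3 \to ((p2 \to p1) \lor (p3 \lor p3))))): β-rule — branch into \lnot (p3 \land ((p1 \leftrightarrow \lnot p5) \land p2))  //  \lnot (p4 \lor (\lnot p3 \to ((p2 \to p1) \lor (p3 \lor p3)))).
  branch 1 (add \lnot (p3 \land ((p1 \leftrightarrow \lnot p5) \land p2))):
    \lnot (p3 \land ((p1 \leftrightarrow \lnot p5) \land p2)): β-rule — branch into \lnot p3  //  \lnot ((p1 \leftrightarrow \lnot p5) \land p2).
      branch 1.1 (add \lnot p3):
        ○ open, literals {p3=false}.
      branch 1.2 (add \lnot ((p1 \leftrightarrow \lnot p5) \land p2)):
        \lnot ((p1 \leftrightarrow \lnot p5) \land p2): β-rule — branch into \lnot (p1 \leftrightarrow \lnot p5)  //  \lnot p2.
          branch 1.2.1 (add \lnot (p1 \leftrightarrow \lnot p5)):
            \lnot (p1 \leftrightarrow \lnot p5): β-rule — branch into p1, \lnot \lnot p5  //  \lnot p1, \lnot p5.
              branch 1.2.1.1 (add p1, \lnot \lnot p5):
                ○ open, literals {p1=true, p5=true}.
              branch 1.2.1.2 (add \lnot p1, \lnot p5):
                ○ open, literals {p1=false, p5=false}.
          branch 1.2.2 (add \lnot p2):
            ○ open, literals {p2=false}.
  branch 2 (add \lnot (p4 \lor (\lnot p3 \to ((p2 \to p1) \lor (p3 \lor p3))))):
    \lnot (p4 \lor (\lnot p3 \to ((p2 \to p1) \lor (p3 \lor p3)))): α-rule — add \lnot p4, \lnot (\lnot p3 \to ((p2 \to p1) \lor (p3 \lor p3))).
    \lnot (\lnot p3 \to ((p2 \to p1) \lor (p3 \lor p3))): α-rule — add \lnot p3, \lnot ((p2 \to p1) \lor (p3 \lor p3)).
    \lnot ((p2 \to p1) \lor (p3 \lor p3)): α-rule — add \lnot (p2 \to p1), \lnot (p3 \lor p3).
    \lnot (p2 \to p1): α-rule — add p2, \lnot p1.
    \lnot (p3 \lor p3): α-rule — add \lnot p3, \lnot p3.
    ○ open, literals {p1=false, p2=true, p3=false, p4=false}.
0 branches closed, 5 open.
Each open branch fixes some atoms; the unmentioned ones are free. Counting distinct full assignments: branch {p3=false} (p1, p2, p4, p5) contributes 16 new; branch {p1=true, p5=true} (p2, p3, p4) contributes 4 new; branch {p1=false, p5=false} (p2, p3, p4) contributes 4 new; branch {p2=false} (p1, p3, p4, p5) contributes 4 new; branch {p1=false, p2=true, p3=false, p4=false} (p5) contributes 0 new. Total: 28.

28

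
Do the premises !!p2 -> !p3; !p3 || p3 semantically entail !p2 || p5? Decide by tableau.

Initial set: {(!!p2 -> !p3); (!p3 || p3); !(!p2 || p5)}.
!(!p2 || p5): α-rule — add !!p2, !p5.
(!!p2 -> !p3): β-rule — branch into !!!p2  //  !p3.
  branch 1 (add !!!p2):
    !!!p2: drop double negation, giving !p2.
    × closes — contains both p2 and !p2.
  branch 2 (add !p3):
    (!p3 || p3): β-rule — branch into !p3  //  p3.
      branch 2.1 (add !p3):
        ○ open, literals {p2=1, p3=0, p5=0}.
      branch 2.2 (add p3):
        × closes — contains both p3 and !p3.
2 branches closed, 1 open.
An open branch gives a countermodel: p2=1, p3=0, p5=0 (unmentioned atoms arbitrary); the premises hold there but the conclusion fails.

No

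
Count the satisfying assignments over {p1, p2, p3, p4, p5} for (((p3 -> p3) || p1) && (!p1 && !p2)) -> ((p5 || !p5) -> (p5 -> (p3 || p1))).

Initial set: {((((p3 -> p3) || p1) && (!p1 && !p2)) -> ((p5 || !p5) -> (p5 -> (p3 || p1))))}.
((((p3 -> p3) || p1) && (!p1 && !p2)) -> ((p5 || !p5) -> (p5 -> (p3 || p1)))): β-rule — branch into !(((p3 -> p3) || p1) && (!p1 && !p2))  //  ((p5 || !p5) -> (p5 -> (p3 || p1))).
  branch 1 (add !(((p3 -> p3) || p1) && (!p1 && !p2))):
    !(((p3 -> p3) || p1) && (!p1 && !p2)): β-rule — branch into !((p3 -> p3) || p1)  //  !(!p1 && !p2).
      branch 1.1 (add !((p3 -> p3) || p1)):
        !((p3 -> p3) || p1): α-rule — add !(p3 -> p3), !p1.
        !(p3 -> p3): α-rule — add p3, !p3.
        × closes — contains both p3 and !p3.
      branch 1.2 (add !(!p1 && !p2)):
        !(!p1 && !p2): β-rule — branch into !!p1  //  !!p2.
          branch 1.2.1 (add !!p1):
            ○ open, literals {p1=true}.
          branch 1.2.2 (add !!p2):
            ○ open, literals {p2=true}.
  branch 2 (add ((p5 || !p5) -> (p5 -> (p3 || p1)))):
    ((p5 || !p5) -> (p5 -> (p3 || p1))): β-rule — branch into !(p5 || !p5)  //  (p5 -> (p3 || p1)).
      branch 2.1 (add !(p5 || !p5)):
        !(p5 || !p5): α-rule — add !p5, !!p5.
        × closes — contains both p5 and !p5.
      branch 2.2 (add (p5 -> (p3 || p1))):
        (p5 -> (p3 || p1)): β-rule — branch into !p5  //  (p3 || p1).
          branch 2.2.1 (add !p5):
            ○ open, literals {p5=false}.
          branch 2.2.2 (add (p3 || p1)):
            (p3 || p1): β-rule — branch into p3  //  p1.
              branch 2.2.2.1 (add p3):
                ○ open, literals {p3=true}.
              branch 2.2.2.2 (add p1):
                ○ open, literals {p1=true}.
2 branches closed, 5 open.
Each open branch fixes some atoms; the unmentioned ones are free. Counting distinct full assignments: branch {p1=true} (p2, p3, p4, p5) contributes 16 new; branch {p2=true} (p1, p3, p4, p5) contributes 8 new; branch {p5=false} (p1, p2, p3, p4) contributes 4 new; branch {p3=true} (p1, p2, p4, p5) contributes 2 new; branch {p1=true} (p2, p3, p4, p5) contributes 0 new. Total: 30.

30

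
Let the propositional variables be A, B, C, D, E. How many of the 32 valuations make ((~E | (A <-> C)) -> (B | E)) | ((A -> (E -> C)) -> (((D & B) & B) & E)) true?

24

Initial set: {(((~E | (A <-> C)) -> (B | E)) | ((A -> (E -> C)) -> (((D & B) & B) & E)))}.
(((~E | (A <-> C)) -> (B | E)) | ((A -> (E -> C)) -> (((D & B) & B) & E))): β-rule — branch into ((~E | (A <-> C)) -> (B | E))  //  ((A -> (E -> C)) -> (((D & B) & B) & E)).
  branch 1 (add ((~E | (A <-> C)) -> (B | E))):
    ((~E | (A <-> C)) -> (B | E)): β-rule — branch into ~(~E | (A <-> C))  //  (B | E).
      branch 1.1 (add ~(~E | (A <-> C))):
        ~(~E | (A <-> C)): α-rule — add ~~E, ~(A <-> C).
        ~(A <-> C): β-rule — branch into A, ~C  //  ~A, C.
          branch 1.1.1 (add A, ~C):
            ○ open, literals {A=1, C=0, E=1}.
          branch 1.1.2 (add ~A, C):
            ○ open, literals {A=0, C=1, E=1}.
      branch 1.2 (add (B | E)):
        (B | E): β-rule — branch into B  //  E.
          branch 1.2.1 (add B):
            ○ open, literals {B=1}.
          branch 1.2.2 (add E):
            ○ open, literals {E=1}.
  branch 2 (add ((A -> (E -> C)) -> (((D & B) & B) & E))):
    ((A -> (E -> C)) -> (((D & B) & B) & E)): β-rule — branch into ~(A -> (E -> C))  //  (((D & B) & B) & E).
      branch 2.1 (add ~(A -> (E -> C))):
        ~(A -> (E -> C)): α-rule — add A, ~(E -> C).
        ~(E -> C): α-rule — add E, ~C.
        ○ open, literals {A=1, C=0, E=1}.
      branch 2.2 (add (((D & B) & B) & E)):
        (((D & B) & B) & E): α-rule — add ((D & B) & B), E.
        ((D & B) & B): α-rule — add (D & B), B.
        (D & B): α-rule — add D, B.
        ○ open, literals {B=1, D=1, E=1}.
0 branches closed, 6 open.
Each open branch fixes some atoms; the unmentioned ones are free. Counting distinct full assignments: branch {A=1, C=0, E=1} (B, D) contributes 4 new; branch {A=0, C=1, E=1} (B, D) contributes 4 new; branch {B=1} (A, C, D, E) contributes 12 new; branch {E=1} (A, B, C, D) contributes 4 new; branch {A=1, C=0, E=1} (B, D) contributes 0 new; branch {B=1, D=1, E=1} (A, C) contributes 0 new. Total: 24.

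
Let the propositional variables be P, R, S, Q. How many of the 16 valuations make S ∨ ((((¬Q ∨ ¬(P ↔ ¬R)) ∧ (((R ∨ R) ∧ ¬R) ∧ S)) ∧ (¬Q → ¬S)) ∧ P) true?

Initial set: {(S ∨ ((((¬Q ∨ ¬(P ↔ ¬R)) ∧ (((R ∨ R) ∧ ¬R) ∧ S)) ∧ (¬Q → ¬S)) ∧ P))}.
(S ∨ ((((¬Q ∨ ¬(P ↔ ¬R)) ∧ (((R ∨ R) ∧ ¬R) ∧ S)) ∧ (¬Q → ¬S)) ∧ P)): β-rule — branch into S  //  ((((¬Q ∨ ¬(P ↔ ¬R)) ∧ (((R ∨ R) ∧ ¬R) ∧ S)) ∧ (¬Q → ¬S)) ∧ P).
  branch 1 (add S):
    ○ open, literals {S=true}.
  branch 2 (add ((((¬Q ∨ ¬(P ↔ ¬R)) ∧ (((R ∨ R) ∧ ¬R) ∧ S)) ∧ (¬Q → ¬S)) ∧ P)):
    ((((¬Q ∨ ¬(P ↔ ¬R)) ∧ (((R ∨ R) ∧ ¬R) ∧ S)) ∧ (¬Q → ¬S)) ∧ P): α-rule — add (((¬Q ∨ ¬(P ↔ ¬R)) ∧ (((R ∨ R) ∧ ¬R) ∧ S)) ∧ (¬Q → ¬S)), P.
    (((¬Q ∨ ¬(P ↔ ¬R)) ∧ (((R ∨ R) ∧ ¬R) ∧ S)) ∧ (¬Q → ¬S)): α-rule — add ((¬Q ∨ ¬(P ↔ ¬R)) ∧ (((R ∨ R) ∧ ¬R) ∧ S)), (¬Q → ¬S).
    ((¬Q ∨ ¬(P ↔ ¬R)) ∧ (((R ∨ R) ∧ ¬R) ∧ S)): α-rule — add (¬Q ∨ ¬(P ↔ ¬R)), (((R ∨ R) ∧ ¬R) ∧ S).
    (((R ∨ R) ∧ ¬R) ∧ S): α-rule — add ((R ∨ R) ∧ ¬R), S.
    ((R ∨ R) ∧ ¬R): α-rule — add (R ∨ R), ¬R.
    (¬Q → ¬S): β-rule — branch into ¬¬Q  //  ¬S.
      branch 2.1 (add ¬¬Q):
        (¬Q ∨ ¬(P ↔ ¬R)): β-rule — branch into ¬Q  //  ¬(P ↔ ¬R).
          branch 2.1.1 (add ¬Q):
            × closes — contains both Q and ¬Q.
          branch 2.1.2 (add ¬(P ↔ ¬R)):
            (R ∨ R): β-rule — branch into R  //  R.
              branch 2.1.2.1 (add R):
                × closes — contains both R and ¬R.
              branch 2.1.2.2 (add R):
                × closes — contains both R and ¬R.
      branch 2.2 (add ¬S):
        × closes — contains both S and ¬S.
4 branches closed, 1 open.
Each open branch fixes some atoms; the unmentioned ones are free. Counting distinct full assignments: branch {S=true} (P, R, Q) contributes 8 new. Total: 8.

8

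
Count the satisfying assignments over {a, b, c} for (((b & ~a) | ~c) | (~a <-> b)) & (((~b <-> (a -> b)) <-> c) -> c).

Initial set: {((((b & ~a) | ~c) | (~a <-> b)) & (((~b <-> (a -> b)) <-> c) -> c))}.
((((b & ~a) | ~c) | (~a <-> b)) & (((~b <-> (a -> b)) <-> c) -> c)): α-rule — add (((b & ~a) | ~c) | (~a <-> b)), (((~b <-> (a -> b)) <-> c) -> c).
(((b & ~a) | ~c) | (~a <-> b)): β-rule — branch into ((b & ~a) | ~c)  //  (~a <-> b).
  branch 1 (add ((b & ~a) | ~c)):
    (((~b <-> (a -> b)) <-> c) -> c): β-rule — branch into ~((~b <-> (a -> b)) <-> c)  //  c.
      branch 1.1 (add ~((~b <-> (a -> b)) <-> c)):
        ((b & ~a) | ~c): β-rule — branch into (b & ~a)  //  ~c.
          branch 1.1.1 (add (b & ~a)):
            (b & ~a): α-rule — add b, ~a.
            ~((~b <-> (a -> b)) <-> c): β-rule — branch into (~b <-> (a -> b)), ~c  //  ~(~b <-> (a -> b)), c.
              branch 1.1.1.1 (add (~b <-> (a -> b)), ~c):
                (~b <-> (a -> b)): β-rule — branch into ~b, (a -> b)  //  ~~b, ~(a -> b).
                  branch 1.1.1.1.1 (add ~b, (a -> b)):
                    × closes — contains both b and ~b.
                  branch 1.1.1.1.2 (add ~~b, ~(a -> b)):
                    ~(a -> b): α-rule — add a, ~b.
                    × closes — contains both a and ~a.
              branch 1.1.1.2 (add ~(~b <-> (a -> b)), c):
                ~(~b <-> (a -> b)): β-rule — branch into ~b, ~(a -> b)  //  ~~b, (a -> b).
                  branch 1.1.1.2.1 (add ~b, ~(a -> b)):
                    × closes — contains both b and ~b.
                  branch 1.1.1.2.2 (add ~~b, (a -> b)):
                    (a -> b): β-rule — branch into ~a  //  b.
                      branch 1.1.1.2.2.1 (add ~a):
                        ○ open, literals {a=false, b=true, c=true}.
                      branch 1.1.1.2.2.2 (add b):
                        ○ open, literals {a=false, b=true, c=true}.
          branch 1.1.2 (add ~c):
            ~((~b <-> (a -> b)) <-> c): β-rule — branch into (~b <-> (a -> b)), ~c  //  ~(~b <-> (a -> b)), c.
              branch 1.1.2.1 (add (~b <-> (a -> b)), ~c):
                (~b <-> (a -> b)): β-rule — branch into ~b, (a -> b)  //  ~~b, ~(a -> b).
                  branch 1.1.2.1.1 (add ~b, (a -> b)):
                    (a -> b): β-rule — branch into ~a  //  b.
                      branch 1.1.2.1.1.1 (add ~a):
                        ○ open, literals {a=false, b=false, c=false}.
                      branch 1.1.2.1.1.2 (add b):
                        × closes — contains both b and ~b.
                  branch 1.1.2.1.2 (add ~~b, ~(a -> b)):
                    ~(a -> b): α-rule — add a, ~b.
                    × closes — contains both b and ~b.
              branch 1.1.2.2 (add ~(~b <-> (a -> b)), c):
                × closes — contains both c and ~c.
      branch 1.2 (add c):
        ((b & ~a) | ~c): β-rule — branch into (b & ~a)  //  ~c.
          branch 1.2.1 (add (b & ~a)):
            (b & ~a): α-rule — add b, ~a.
            ○ open, literals {a=false, b=true, c=true}.
          branch 1.2.2 (add ~c):
            × closes — contains both c and ~c.
  branch 2 (add (~a <-> b)):
    (((~b <-> (a -> b)) <-> c) -> c): β-rule — branch into ~((~b <-> (a -> b)) <-> c)  //  c.
      branch 2.1 (add ~((~b <-> (a -> b)) <-> c)):
        (~a <-> b): β-rule — branch into ~a, b  //  ~~a, ~b.
          branch 2.1.1 (add ~a, b):
            ~((~b <-> (a -> b)) <-> c): β-rule — branch into (~b <-> (a -> b)), ~c  //  ~(~b <-> (a -> b)), c.
              branch 2.1.1.1 (add (~b <-> (a -> b)), ~c):
                (~b <-> (a -> b)): β-rule — branch into ~b, (a -> b)  //  ~~b, ~(a -> b).
                  branch 2.1.1.1.1 (add ~b, (a -> b)):
                    × closes — contains both b and ~b.
                  branch 2.1.1.1.2 (add ~~b, ~(a -> b)):
                    ~(a -> b): α-rule — add a, ~b.
                    × closes — contains both a and ~a.
              branch 2.1.1.2 (add ~(~b <-> (a -> b)), c):
                ~(~b <-> (a -> b)): β-rule — branch into ~b, ~(a -> b)  //  ~~b, (a -> b).
                  branch 2.1.1.2.1 (add ~b, ~(a -> b)):
                    × closes — contains both b and ~b.
                  branch 2.1.1.2.2 (add ~~b, (a -> b)):
                    (a -> b): β-rule — branch into ~a  //  b.
                      branch 2.1.1.2.2.1 (add ~a):
                        ○ open, literals {a=false, b=true, c=true}.
                      branch 2.1.1.2.2.2 (add b):
                        ○ open, literals {a=false, b=true, c=true}.
          branch 2.1.2 (add ~~a, ~b):
            ~((~b <-> (a -> b)) <-> c): β-rule — branch into (~b <-> (a -> b)), ~c  //  ~(~b <-> (a -> b)), c.
              branch 2.1.2.1 (add (~b <-> (a -> b)), ~c):
                (~b <-> (a -> b)): β-rule — branch into ~b, (a -> b)  //  ~~b, ~(a -> b).
                  branch 2.1.2.1.1 (add ~b, (a -> b)):
                    (a -> b): β-rule — branch into ~a  //  b.
                      branch 2.1.2.1.1.1 (add ~a):
                        × closes — contains both a and ~a.
                      branch 2.1.2.1.1.2 (add b):
                        × closes — contains both b and ~b.
                  branch 2.1.2.1.2 (add ~~b, ~(a -> b)):
                    × closes — contains both b and ~b.
              branch 2.1.2.2 (add ~(~b <-> (a -> b)), c):
                ~(~b <-> (a -> b)): β-rule — branch into ~b, ~(a -> b)  //  ~~b, (a -> b).
                  branch 2.1.2.2.1 (add ~b, ~(a -> b)):
                    ~(a -> b): α-rule — add a, ~b.
                    ○ open, literals {a=true, b=false, c=true}.
                  branch 2.1.2.2.2 (add ~~b, (a -> b)):
                    × closes — contains both b and ~b.
      branch 2.2 (add c):
        (~a <-> b): β-rule — branch into ~a, b  //  ~~a, ~b.
          branch 2.2.1 (add ~a, b):
            ○ open, literals {a=false, b=true, c=true}.
          branch 2.2.2 (add ~~a, ~b):
            ○ open, literals {a=true, b=false, c=true}.
14 branches closed, 9 open.
Each open branch fixes some atoms; the unmentioned ones are free. Counting distinct full assignments: branch {a=false, b=true, c=true} (none free) contributes 1 new; branch {a=false, b=true, c=true} (none free) contributes 0 new; branch {a=false, b=false, c=false} (none free) contributes 1 new; branch {a=false, b=true, c=true} (none free) contributes 0 new; branch {a=false, b=true, c=true} (none free) contributes 0 new; branch {a=false, b=true, c=true} (none free) contributes 0 new; branch {a=true, b=false, c=true} (none free) contributes 1 new; branch {a=false, b=true, c=true} (none free) contributes 0 new; branch {a=true, b=false, c=true} (none free) contributes 0 new. Total: 3.

3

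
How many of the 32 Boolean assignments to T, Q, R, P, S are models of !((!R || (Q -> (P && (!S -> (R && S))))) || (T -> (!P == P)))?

Initial set: {!((!R || (Q -> (P && (!S -> (R && S))))) || (T -> (!P == P)))}.
!((!R || (Q -> (P && (!S -> (R && S))))) || (T -> (!P == P))): α-rule — add !(!R || (Q -> (P && (!S -> (R && S))))), !(T -> (!P == P)).
!(!R || (Q -> (P && (!S -> (R && S))))): α-rule — add !!R, !(Q -> (P && (!S -> (R && S)))).
!(T -> (!P == P)): α-rule — add T, !(!P == P).
!(Q -> (P && (!S -> (R && S)))): α-rule — add Q, !(P && (!S -> (R && S))).
!(!P == P): β-rule — branch into !P, !P  //  !!P, P.
  branch 1 (add !P, !P):
    !(P && (!S -> (R && S))): β-rule — branch into !P  //  !(!S -> (R && S)).
      branch 1.1 (add !P):
        ○ open, literals {P=F, Q=T, R=T, T=T}.
      branch 1.2 (add !(!S -> (R && S))):
        !(!S -> (R && S)): α-rule — add !S, !(R && S).
        !(R && S): β-rule — branch into !R  //  !S.
          branch 1.2.1 (add !R):
            × closes — contains both R and !R.
          branch 1.2.2 (add !S):
            ○ open, literals {P=F, Q=T, R=T, S=F, T=T}.
  branch 2 (add !!P, P):
    !(P && (!S -> (R && S))): β-rule — branch into !P  //  !(!S -> (R && S)).
      branch 2.1 (add !P):
        × closes — contains both P and !P.
      branch 2.2 (add !(!S -> (R && S))):
        !(!S -> (R && S)): α-rule — add !S, !(R && S).
        !(R && S): β-rule — branch into !R  //  !S.
          branch 2.2.1 (add !R):
            × closes — contains both R and !R.
          branch 2.2.2 (add !S):
            ○ open, literals {P=T, Q=T, R=T, S=F, T=T}.
3 branches closed, 3 open.
Each open branch fixes some atoms; the unmentioned ones are free. Counting distinct full assignments: branch {P=F, Q=T, R=T, T=T} (S) contributes 2 new; branch {P=F, Q=T, R=T, S=F, T=T} (none free) contributes 0 new; branch {P=T, Q=T, R=T, S=F, T=T} (none free) contributes 1 new. Total: 3.

3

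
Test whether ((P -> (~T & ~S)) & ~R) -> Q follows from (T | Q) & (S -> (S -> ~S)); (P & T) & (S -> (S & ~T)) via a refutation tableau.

Initial set: {T ((T | Q) & (S -> (S -> ~S))); T ((P & T) & (S -> (S & ~T))); F (((P -> (~T & ~S)) & ~R) -> Q)}.
T ((T | Q) & (S -> (S -> ~S))): α-rule — add T (T | Q), T (S -> (S -> ~S)).
T ((P & T) & (S -> (S & ~T))): α-rule — add T (P & T), T (S -> (S & ~T)).
F (((P -> (~T & ~S)) & ~R) -> Q): α-rule — add T ((P -> (~T & ~S)) & ~R), F Q.
T (P & T): α-rule — add T P, T T.
T ((P -> (~T & ~S)) & ~R): α-rule — add T (P -> (~T & ~S)), T ~R.
T (T | Q): β-rule — branch into T T  //  T Q.
  branch 1 (add T T):
    T (S -> (S -> ~S)): β-rule — branch into F S  //  T (S -> ~S).
      branch 1.1 (add F S):
        T (S -> (S & ~T)): β-rule — branch into F S  //  T (S & ~T).
          branch 1.1.1 (add F S):
            T (P -> (~T & ~S)): β-rule — branch into F P  //  T (~T & ~S).
              branch 1.1.1.1 (add F P):
                × closes — contains both P and ~P.
              branch 1.1.1.2 (add T (~T & ~S)):
                T (~T & ~S): α-rule — add T ~T, T ~S.
                × closes — contains both T and ~T.
          branch 1.1.2 (add T (S & ~T)):
            T (S & ~T): α-rule — add T S, T ~T.
            × closes — contains both S and ~S.
      branch 1.2 (add T (S -> ~S)):
        T (S -> (S & ~T)): β-rule — branch into F S  //  T (S & ~T).
          branch 1.2.1 (add F S):
            T (P -> (~T & ~S)): β-rule — branch into F P  //  T (~T & ~S).
              branch 1.2.1.1 (add F P):
                × closes — contains both P and ~P.
              branch 1.2.1.2 (add T (~T & ~S)):
                T (~T & ~S): α-rule — add T ~T, T ~S.
                × closes — contains both T and ~T.
          branch 1.2.2 (add T (S & ~T)):
            T (S & ~T): α-rule — add T S, T ~T.
            × closes — contains both T and ~T.
  branch 2 (add T Q):
    × closes — contains both Q and ~Q.
All 7 branches close.
Every branch closed, so the premises entail the conclusion.

Yes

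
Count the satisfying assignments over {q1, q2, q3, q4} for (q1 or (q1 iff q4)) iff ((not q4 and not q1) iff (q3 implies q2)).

8

Initial set: {((q1 or (q1 iff q4)) iff ((not q4 and not q1) iff (q3 implies q2)))}.
((q1 or (q1 iff q4)) iff ((not q4 and not q1) iff (q3 implies q2))): β-rule — branch into (q1 or (q1 iff q4)), ((not q4 and not q1) iff (q3 implies q2))  //  not (q1 or (q1 iff q4)), not ((not q4 and not q1) iff (q3 implies q2)).
  branch 1 (add (q1 or (q1 iff q4)), ((not q4 and not q1) iff (q3 implies q2))):
    (q1 or (q1 iff q4)): β-rule — branch into q1  //  (q1 iff q4).
      branch 1.1 (add q1):
        ((not q4 and not q1) iff (q3 implies q2)): β-rule — branch into (not q4 and not q1), (q3 implies q2)  //  not (not q4 and not q1), not (q3 implies q2).
          branch 1.1.1 (add (not q4 and not q1), (q3 implies q2)):
            (not q4 and not q1): α-rule — add not q4, not q1.
            × closes — contains both q1 and not q1.
          branch 1.1.2 (add not (not q4 and not q1), not (q3 implies q2)):
            not (q3 implies q2): α-rule — add q3, not q2.
            not (not q4 and not q1): β-rule — branch into not not q4  //  not not q1.
              branch 1.1.2.1 (add not not q4):
                ○ open, literals {q1=true, q2=false, q3=true, q4=true}.
              branch 1.1.2.2 (add not not q1):
                ○ open, literals {q1=true, q2=false, q3=true}.
      branch 1.2 (add (q1 iff q4)):
        ((not q4 and not q1) iff (q3 implies q2)): β-rule — branch into (not q4 and not q1), (q3 implies q2)  //  not (not q4 and not q1), not (q3 implies q2).
          branch 1.2.1 (add (not q4 and not q1), (q3 implies q2)):
            (not q4 and not q1): α-rule — add not q4, not q1.
            (q1 iff q4): β-rule — branch into q1, q4  //  not q1, not q4.
              branch 1.2.1.1 (add q1, q4):
                × closes — contains both q1 and not q1.
              branch 1.2.1.2 (add not q1, not q4):
                (q3 implies q2): β-rule — branch into not q3  //  q2.
                  branch 1.2.1.2.1 (add not q3):
                    ○ open, literals {q1=false, q3=false, q4=false}.
                  branch 1.2.1.2.2 (add q2):
                    ○ open, literals {q1=false, q2=true, q4=false}.
          branch 1.2.2 (add not (not q4 and not q1), not (q3 implies q2)):
            not (q3 implies q2): α-rule — add q3, not q2.
            (q1 iff q4): β-rule — branch into q1, q4  //  not q1, not q4.
              branch 1.2.2.1 (add q1, q4):
                not (not q4 and not q1): β-rule — branch into not not q4  //  not not q1.
                  branch 1.2.2.1.1 (add not not q4):
                    ○ open, literals {q1=true, q2=false, q3=true, q4=true}.
                  branch 1.2.2.1.2 (add not not q1):
                    ○ open, literals {q1=true, q2=false, q3=true, q4=true}.
              branch 1.2.2.2 (add not q1, not q4):
                not (not q4 and not q1): β-rule — branch into not not q4  //  not not q1.
                  branch 1.2.2.2.1 (add not not q4):
                    × closes — contains both q4 and not q4.
                  branch 1.2.2.2.2 (add not not q1):
                    × closes — contains both q1 and not q1.
  branch 2 (add not (q1 or (q1 iff q4)), not ((not q4 and not q1) iff (q3 implies q2))):
    not (q1 or (q1 iff q4)): α-rule — add not q1, not (q1 iff q4).
    not ((not q4 and not q1) iff (q3 implies q2)): β-rule — branch into (not q4 and not q1), not (q3 implies q2)  //  not (not q4 and not q1), (q3 implies q2).
      branch 2.1 (add (not q4 and not q1), not (q3 implies q2)):
        (not q4 and not q1): α-rule — add not q4, not q1.
        not (q3 implies q2): α-rule — add q3, not q2.
        not (q1 iff q4): β-rule — branch into q1, not q4  //  not q1, q4.
          branch 2.1.1 (add q1, not q4):
            × closes — contains both q1 and not q1.
          branch 2.1.2 (add not q1, q4):
            × closes — contains both q4 and not q4.
      branch 2.2 (add not (not q4 and not q1), (q3 implies q2)):
        not (q1 iff q4): β-rule — branch into q1, not q4  //  not q1, q4.
          branch 2.2.1 (add q1, not q4):
            × closes — contains both q1 and not q1.
          branch 2.2.2 (add not q1, q4):
            not (not q4 and not q1): β-rule — branch into not not q4  //  not not q1.
              branch 2.2.2.1 (add not not q4):
                (q3 implies q2): β-rule — branch into not q3  //  q2.
                  branch 2.2.2.1.1 (add not q3):
                    ○ open, literals {q1=false, q3=false, q4=true}.
                  branch 2.2.2.1.2 (add q2):
                    ○ open, literals {q1=false, q2=true, q4=true}.
              branch 2.2.2.2 (add not not q1):
                × closes — contains both q1 and not q1.
8 branches closed, 8 open.
Each open branch fixes some atoms; the unmentioned ones are free. Counting distinct full assignments: branch {q1=true, q2=false, q3=true, q4=true} (none free) contributes 1 new; branch {q1=true, q2=false, q3=true} (q4) contributes 1 new; branch {q1=false, q3=false, q4=false} (q2) contributes 2 new; branch {q1=false, q2=true, q4=false} (q3) contributes 1 new; branch {q1=true, q2=false, q3=true, q4=true} (none free) contributes 0 new; branch {q1=true, q2=false, q3=true, q4=true} (none free) contributes 0 new; branch {q1=false, q3=false, q4=true} (q2) contributes 2 new; branch {q1=false, q2=true, q4=true} (q3) contributes 1 new. Total: 8.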